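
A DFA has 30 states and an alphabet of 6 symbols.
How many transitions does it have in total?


Each state has exactly one transition per symbol.
30 * 6 = 180

180


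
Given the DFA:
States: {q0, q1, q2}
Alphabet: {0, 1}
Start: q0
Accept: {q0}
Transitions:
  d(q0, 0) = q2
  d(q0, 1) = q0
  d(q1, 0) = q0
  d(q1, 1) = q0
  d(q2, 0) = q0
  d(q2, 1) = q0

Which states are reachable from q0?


BFS from q0:
  layer 0: {q0}
  layer 1: {q2}

{q0, q2}


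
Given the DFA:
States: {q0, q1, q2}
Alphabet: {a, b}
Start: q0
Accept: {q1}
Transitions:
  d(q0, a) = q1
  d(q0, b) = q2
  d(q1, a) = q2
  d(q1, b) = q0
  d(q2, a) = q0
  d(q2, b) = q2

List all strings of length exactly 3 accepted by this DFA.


All strings of length 3: 8 total
Accepted: 2

"aba", "baa"


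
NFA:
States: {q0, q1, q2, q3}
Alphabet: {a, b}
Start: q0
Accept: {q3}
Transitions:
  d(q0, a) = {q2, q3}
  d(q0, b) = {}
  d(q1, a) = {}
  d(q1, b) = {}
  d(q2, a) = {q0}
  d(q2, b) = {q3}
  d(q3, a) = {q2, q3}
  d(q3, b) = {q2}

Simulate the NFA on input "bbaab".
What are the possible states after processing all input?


Start: {q0}
  --b--> {}
  --b--> {}
  --a--> {}
  --a--> {}
  --b--> {}

{} (empty set, no valid transitions)


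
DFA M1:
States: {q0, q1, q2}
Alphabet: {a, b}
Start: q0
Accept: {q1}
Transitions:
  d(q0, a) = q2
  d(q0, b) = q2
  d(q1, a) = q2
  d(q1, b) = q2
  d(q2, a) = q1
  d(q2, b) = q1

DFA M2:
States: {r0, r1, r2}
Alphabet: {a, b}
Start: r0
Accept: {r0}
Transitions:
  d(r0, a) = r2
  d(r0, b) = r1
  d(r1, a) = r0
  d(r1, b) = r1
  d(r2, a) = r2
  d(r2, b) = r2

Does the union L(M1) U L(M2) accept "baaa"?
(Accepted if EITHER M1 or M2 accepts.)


M1: final=q1 accepted=True
M2: final=r2 accepted=False

Yes, union accepts


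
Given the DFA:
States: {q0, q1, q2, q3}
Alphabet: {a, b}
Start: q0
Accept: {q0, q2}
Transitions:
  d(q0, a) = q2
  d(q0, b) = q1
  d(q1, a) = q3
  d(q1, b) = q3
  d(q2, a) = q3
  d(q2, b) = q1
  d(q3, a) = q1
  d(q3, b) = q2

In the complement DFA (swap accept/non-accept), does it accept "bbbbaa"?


Trace: q0 -> q1 -> q3 -> q2 -> q1 -> q3 -> q1
Final: q1
Original accept: {q0, q2}
Complement: q1 is not in original accept

Yes, complement accepts (original rejects)


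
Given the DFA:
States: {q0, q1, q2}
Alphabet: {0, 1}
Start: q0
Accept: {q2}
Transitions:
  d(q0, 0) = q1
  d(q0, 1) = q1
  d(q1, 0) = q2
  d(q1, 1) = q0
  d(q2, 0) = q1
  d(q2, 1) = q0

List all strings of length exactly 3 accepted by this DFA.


All strings of length 3: 8 total
Accepted: 0

None


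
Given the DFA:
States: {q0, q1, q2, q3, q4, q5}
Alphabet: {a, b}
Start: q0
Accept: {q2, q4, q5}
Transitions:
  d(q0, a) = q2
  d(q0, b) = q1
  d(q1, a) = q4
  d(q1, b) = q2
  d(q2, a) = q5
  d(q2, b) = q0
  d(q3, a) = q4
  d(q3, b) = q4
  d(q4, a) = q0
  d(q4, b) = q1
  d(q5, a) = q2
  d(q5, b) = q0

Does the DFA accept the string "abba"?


Trace: q0 -> q2 -> q0 -> q1 -> q4
Final state: q4
Accept states: {q2, q4, q5}

Yes, accepted (final state q4 is an accept state)


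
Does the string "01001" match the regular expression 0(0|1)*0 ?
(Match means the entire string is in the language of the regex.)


|string| = 5; first = '0'; last = '1'

No, "01001" does not match 0(0|1)*0


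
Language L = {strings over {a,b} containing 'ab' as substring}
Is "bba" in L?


'ab' does not occur

No, "bba" is not in L


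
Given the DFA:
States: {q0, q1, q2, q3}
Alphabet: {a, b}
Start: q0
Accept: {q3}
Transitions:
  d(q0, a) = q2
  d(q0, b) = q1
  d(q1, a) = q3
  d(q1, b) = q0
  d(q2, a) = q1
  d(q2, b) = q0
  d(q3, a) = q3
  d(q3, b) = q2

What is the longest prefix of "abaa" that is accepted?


Run the DFA, marking each prefix where the state is accepting:
  "" -> q0 [reject]
  "a" -> q2 [reject]
  "ab" -> q0 [reject]
  "aba" -> q2 [reject]
  "abaa" -> q1 [reject]

No prefix is accepted


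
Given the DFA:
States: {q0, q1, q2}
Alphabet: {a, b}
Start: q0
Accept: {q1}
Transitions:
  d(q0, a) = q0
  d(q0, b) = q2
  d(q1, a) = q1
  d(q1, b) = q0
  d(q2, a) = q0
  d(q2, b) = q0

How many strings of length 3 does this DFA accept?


Enumerating all length-3 strings:
  "aaa" -> q0 [reject]
  "aab" -> q2 [reject]
  "aba" -> q0 [reject]
  "abb" -> q0 [reject]
  "baa" -> q0 [reject]
  "bab" -> q2 [reject]
  "bba" -> q0 [reject]
  "bbb" -> q2 [reject]

0 out of 8


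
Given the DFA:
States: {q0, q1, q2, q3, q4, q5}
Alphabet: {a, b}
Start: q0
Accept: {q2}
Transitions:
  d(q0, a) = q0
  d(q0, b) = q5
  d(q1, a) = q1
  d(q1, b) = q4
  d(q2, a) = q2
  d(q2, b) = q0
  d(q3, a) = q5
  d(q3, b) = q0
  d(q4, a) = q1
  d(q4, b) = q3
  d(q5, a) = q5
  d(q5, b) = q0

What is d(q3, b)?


Looking up transition d(q3, b)

q0


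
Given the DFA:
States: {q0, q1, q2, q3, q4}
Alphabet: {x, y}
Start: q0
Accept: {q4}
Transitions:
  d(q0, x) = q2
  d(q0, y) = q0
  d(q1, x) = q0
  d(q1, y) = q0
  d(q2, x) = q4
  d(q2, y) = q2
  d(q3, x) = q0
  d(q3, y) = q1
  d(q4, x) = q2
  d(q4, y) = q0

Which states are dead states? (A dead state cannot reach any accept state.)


Forward reachability from each state:
  q0 -> reaches accept state q4 (live)
  q1 -> reaches accept state q4 (live)
  q2 -> reaches accept state q4 (live)
  q3 -> reaches accept state q4 (live)
  q4 -> reaches accept state q4 (live)

None (all states can reach an accept state)


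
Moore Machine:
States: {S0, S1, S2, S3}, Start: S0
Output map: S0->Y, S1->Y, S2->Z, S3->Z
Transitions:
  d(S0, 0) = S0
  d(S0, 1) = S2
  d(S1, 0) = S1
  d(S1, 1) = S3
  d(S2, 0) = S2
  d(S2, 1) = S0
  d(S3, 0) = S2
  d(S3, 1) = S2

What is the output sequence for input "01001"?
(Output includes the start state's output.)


Start: S0 (output Y)
  --0--> S0 (output Y)
  --1--> S2 (output Z)
  --0--> S2 (output Z)
  --0--> S2 (output Z)
  --1--> S0 (output Y)

"YYZZZY"


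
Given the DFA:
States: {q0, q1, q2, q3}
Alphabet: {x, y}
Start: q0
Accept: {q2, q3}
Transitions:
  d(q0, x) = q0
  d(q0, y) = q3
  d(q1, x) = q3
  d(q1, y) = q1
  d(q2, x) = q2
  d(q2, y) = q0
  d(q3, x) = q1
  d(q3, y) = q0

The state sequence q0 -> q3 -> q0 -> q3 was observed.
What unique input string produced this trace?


Trace back each transition to find the symbol:
  q0 --[y]--> q3
  q3 --[y]--> q0
  q0 --[y]--> q3

"yyy"


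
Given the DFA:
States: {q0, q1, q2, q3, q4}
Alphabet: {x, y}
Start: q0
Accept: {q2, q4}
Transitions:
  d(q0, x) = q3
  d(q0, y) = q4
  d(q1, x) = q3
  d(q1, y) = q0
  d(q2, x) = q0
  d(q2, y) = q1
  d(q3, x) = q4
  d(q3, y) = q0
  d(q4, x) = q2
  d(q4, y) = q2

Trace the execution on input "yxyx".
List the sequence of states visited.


Input: yxyx
d(q0, y) = q4
d(q4, x) = q2
d(q2, y) = q1
d(q1, x) = q3


q0 -> q4 -> q2 -> q1 -> q3


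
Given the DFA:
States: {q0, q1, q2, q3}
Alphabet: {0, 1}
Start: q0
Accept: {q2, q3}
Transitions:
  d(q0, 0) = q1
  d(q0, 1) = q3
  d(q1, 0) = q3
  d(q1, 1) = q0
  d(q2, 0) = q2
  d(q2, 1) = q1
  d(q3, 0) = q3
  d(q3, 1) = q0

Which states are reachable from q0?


BFS from q0:
  layer 0: {q0}
  layer 1: {q1, q3}

{q0, q1, q3}


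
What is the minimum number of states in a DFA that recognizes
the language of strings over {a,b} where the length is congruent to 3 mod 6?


States track (length) mod 6.
Need 6 states: one per remainder 0..5; accept = remainder 3.

6


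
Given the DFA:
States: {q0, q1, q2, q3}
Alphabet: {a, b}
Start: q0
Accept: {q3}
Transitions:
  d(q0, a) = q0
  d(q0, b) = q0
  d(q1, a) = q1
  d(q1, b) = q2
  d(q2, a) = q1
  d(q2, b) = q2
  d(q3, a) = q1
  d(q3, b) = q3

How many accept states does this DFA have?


Accept states listed: {q3}
Counting: q3(1)

1


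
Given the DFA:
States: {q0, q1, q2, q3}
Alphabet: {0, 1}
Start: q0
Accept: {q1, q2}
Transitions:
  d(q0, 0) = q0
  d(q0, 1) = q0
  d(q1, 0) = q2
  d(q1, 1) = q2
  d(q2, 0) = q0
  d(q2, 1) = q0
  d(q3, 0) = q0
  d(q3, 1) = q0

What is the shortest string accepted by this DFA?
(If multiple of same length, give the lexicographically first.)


BFS by string length (lex-first path to each state shown):
  len 0: q0<-""
  len 1: q0<-"0"
  len 2: q0<-"00"
  len 3: q0<-"000"
  len 4: q0<-"0000"
  len 5: q0<-"00000"
  len 6: q0<-"000000"
  len 7: q0<-"0000000"
  len 8: q0<-"00000000"

No string accepted (empty language)


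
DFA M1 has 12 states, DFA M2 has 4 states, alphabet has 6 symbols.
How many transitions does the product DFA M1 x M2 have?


Product DFA has 12 * 4 = 48 states.
Each has 6 transitions: 48 * 6 = 288

288


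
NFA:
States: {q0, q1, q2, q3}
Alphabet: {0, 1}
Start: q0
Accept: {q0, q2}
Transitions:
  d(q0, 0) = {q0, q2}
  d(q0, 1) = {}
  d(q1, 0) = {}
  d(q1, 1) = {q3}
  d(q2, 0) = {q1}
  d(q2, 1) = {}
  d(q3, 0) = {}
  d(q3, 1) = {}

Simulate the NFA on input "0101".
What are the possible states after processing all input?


Start: {q0}
  --0--> {q0, q2}
  --1--> {}
  --0--> {}
  --1--> {}

{} (empty set, no valid transitions)


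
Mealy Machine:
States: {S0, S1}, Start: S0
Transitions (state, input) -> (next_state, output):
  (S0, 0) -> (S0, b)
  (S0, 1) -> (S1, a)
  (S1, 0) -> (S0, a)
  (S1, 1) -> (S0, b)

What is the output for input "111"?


Step-by-step:
  (S0, 1) -> (S1, a)
  (S1, 1) -> (S0, b)
  (S0, 1) -> (S1, a)

"aba"


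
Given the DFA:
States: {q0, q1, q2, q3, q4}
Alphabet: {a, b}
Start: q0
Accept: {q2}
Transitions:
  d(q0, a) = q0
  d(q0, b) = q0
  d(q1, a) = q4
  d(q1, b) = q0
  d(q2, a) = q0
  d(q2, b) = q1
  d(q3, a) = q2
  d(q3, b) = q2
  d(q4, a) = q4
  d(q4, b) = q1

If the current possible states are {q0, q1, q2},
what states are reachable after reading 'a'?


Apply transition on 'a' from each current state:
  d(q0, a) = q0
  d(q1, a) = q4
  d(q2, a) = q0

{q0, q4}


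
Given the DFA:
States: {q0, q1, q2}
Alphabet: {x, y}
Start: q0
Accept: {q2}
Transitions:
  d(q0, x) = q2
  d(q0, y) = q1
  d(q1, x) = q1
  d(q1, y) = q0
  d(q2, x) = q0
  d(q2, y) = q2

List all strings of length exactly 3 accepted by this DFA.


All strings of length 3: 8 total
Accepted: 3

"xxx", "xyy", "yyx"


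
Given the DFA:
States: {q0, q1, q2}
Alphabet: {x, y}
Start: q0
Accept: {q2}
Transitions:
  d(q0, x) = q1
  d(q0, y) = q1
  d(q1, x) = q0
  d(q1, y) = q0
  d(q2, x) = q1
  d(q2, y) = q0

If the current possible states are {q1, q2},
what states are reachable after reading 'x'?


Apply transition on 'x' from each current state:
  d(q1, x) = q0
  d(q2, x) = q1

{q0, q1}


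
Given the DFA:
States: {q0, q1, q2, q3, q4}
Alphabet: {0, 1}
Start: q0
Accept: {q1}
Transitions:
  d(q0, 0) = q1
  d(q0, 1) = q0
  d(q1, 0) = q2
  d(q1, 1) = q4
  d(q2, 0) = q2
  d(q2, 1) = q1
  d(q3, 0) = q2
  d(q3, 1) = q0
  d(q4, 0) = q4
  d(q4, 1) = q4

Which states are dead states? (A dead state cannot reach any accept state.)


Forward reachability from each state:
  q0 -> reaches accept state q1 (live)
  q1 -> reaches accept state q1 (live)
  q2 -> reaches accept state q1 (live)
  q3 -> reaches accept state q1 (live)
  q4 -> reaches {q4}, no accept state (dead)

{q4}


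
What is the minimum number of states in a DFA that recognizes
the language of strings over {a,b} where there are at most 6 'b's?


States: count = 0, 1, ..., 6 (all accepting; 7 states), plus a dead state for count > 6.
Total: 7 + 1 = 8.

8


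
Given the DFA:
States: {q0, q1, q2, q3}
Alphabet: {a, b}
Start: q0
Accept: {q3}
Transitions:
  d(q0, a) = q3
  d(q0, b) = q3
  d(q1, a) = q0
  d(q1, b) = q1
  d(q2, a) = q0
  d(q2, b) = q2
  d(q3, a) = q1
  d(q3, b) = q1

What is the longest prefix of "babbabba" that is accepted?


Run the DFA, marking each prefix where the state is accepting:
  "" -> q0 [reject]
  "b" -> q3 [accept]
  "ba" -> q1 [reject]
  "bab" -> q1 [reject]
  "babb" -> q1 [reject]
  "babba" -> q0 [reject]
  "babbab" -> q3 [accept]
  "babbabb" -> q1 [reject]
  "babbabba" -> q0 [reject]

"babbab"


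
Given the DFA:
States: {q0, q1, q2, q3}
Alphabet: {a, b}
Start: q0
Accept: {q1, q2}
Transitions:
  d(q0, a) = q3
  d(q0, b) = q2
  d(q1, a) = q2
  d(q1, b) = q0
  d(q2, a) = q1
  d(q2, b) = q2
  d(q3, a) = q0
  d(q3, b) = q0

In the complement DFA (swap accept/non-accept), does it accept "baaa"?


Trace: q0 -> q2 -> q1 -> q2 -> q1
Final: q1
Original accept: {q1, q2}
Complement: q1 is in original accept

No, complement rejects (original accepts)


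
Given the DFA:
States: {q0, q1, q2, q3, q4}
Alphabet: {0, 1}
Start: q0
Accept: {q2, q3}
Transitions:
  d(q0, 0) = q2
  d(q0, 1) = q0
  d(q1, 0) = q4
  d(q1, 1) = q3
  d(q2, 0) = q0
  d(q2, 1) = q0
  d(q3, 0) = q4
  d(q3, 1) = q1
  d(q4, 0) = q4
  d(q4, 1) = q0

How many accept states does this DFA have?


Accept states listed: {q2, q3}
Counting: q2(1) q3(2)

2


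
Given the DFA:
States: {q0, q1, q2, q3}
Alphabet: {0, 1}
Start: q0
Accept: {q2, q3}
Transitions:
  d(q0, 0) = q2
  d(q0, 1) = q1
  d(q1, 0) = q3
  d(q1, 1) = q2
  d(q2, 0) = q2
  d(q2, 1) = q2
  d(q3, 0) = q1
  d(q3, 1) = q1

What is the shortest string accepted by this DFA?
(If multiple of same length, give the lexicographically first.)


BFS by string length (lex-first path to each state shown):
  len 0: q0<-""
  len 1: q1<-"1", q2<-"0"
Found accept state at length 1.

"0"


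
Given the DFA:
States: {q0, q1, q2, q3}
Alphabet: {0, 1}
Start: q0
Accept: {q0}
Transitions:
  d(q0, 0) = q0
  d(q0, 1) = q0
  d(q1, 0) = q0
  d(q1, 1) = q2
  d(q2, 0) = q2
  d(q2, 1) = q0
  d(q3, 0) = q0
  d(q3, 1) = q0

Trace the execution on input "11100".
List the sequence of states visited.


Input: 11100
d(q0, 1) = q0
d(q0, 1) = q0
d(q0, 1) = q0
d(q0, 0) = q0
d(q0, 0) = q0


q0 -> q0 -> q0 -> q0 -> q0 -> q0


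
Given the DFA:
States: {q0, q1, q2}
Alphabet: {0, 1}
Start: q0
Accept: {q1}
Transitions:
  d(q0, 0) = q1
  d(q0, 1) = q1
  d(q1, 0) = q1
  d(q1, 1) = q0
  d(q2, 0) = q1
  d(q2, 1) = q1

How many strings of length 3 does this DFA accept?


Enumerating all length-3 strings:
  "000" -> q1 [accept]
  "001" -> q0 [reject]
  "010" -> q1 [accept]
  "011" -> q1 [accept]
  "100" -> q1 [accept]
  "101" -> q0 [reject]
  "110" -> q1 [accept]
  "111" -> q1 [accept]

6 out of 8


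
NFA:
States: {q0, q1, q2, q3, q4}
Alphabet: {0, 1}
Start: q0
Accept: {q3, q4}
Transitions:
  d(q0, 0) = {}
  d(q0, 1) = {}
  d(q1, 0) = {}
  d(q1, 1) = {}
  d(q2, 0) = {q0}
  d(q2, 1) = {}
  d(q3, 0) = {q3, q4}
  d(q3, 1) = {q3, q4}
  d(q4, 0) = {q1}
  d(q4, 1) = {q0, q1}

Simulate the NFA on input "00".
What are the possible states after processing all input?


Start: {q0}
  --0--> {}
  --0--> {}

{} (empty set, no valid transitions)


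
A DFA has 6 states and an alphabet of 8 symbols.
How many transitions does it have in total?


Each state has exactly one transition per symbol.
6 * 8 = 48

48


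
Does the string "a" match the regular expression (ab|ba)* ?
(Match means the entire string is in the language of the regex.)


|string| = 1; first = 'a'; last = 'a'

No, "a" does not match (ab|ba)*


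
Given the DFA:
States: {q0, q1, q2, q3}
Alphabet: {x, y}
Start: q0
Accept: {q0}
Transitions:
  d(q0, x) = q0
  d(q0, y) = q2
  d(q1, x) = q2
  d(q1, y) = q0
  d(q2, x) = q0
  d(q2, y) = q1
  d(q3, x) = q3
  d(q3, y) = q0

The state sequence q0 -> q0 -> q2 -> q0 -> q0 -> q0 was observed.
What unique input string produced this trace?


Trace back each transition to find the symbol:
  q0 --[x]--> q0
  q0 --[y]--> q2
  q2 --[x]--> q0
  q0 --[x]--> q0
  q0 --[x]--> q0

"xyxxx"


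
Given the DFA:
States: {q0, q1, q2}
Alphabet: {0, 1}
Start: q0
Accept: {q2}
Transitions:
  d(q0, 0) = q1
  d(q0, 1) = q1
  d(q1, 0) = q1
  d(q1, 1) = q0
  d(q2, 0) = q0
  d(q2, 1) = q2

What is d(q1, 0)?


Looking up transition d(q1, 0)

q1


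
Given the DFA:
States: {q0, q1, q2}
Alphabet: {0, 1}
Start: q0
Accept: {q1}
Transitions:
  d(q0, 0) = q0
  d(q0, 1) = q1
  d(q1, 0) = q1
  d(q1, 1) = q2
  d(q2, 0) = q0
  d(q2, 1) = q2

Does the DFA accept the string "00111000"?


Trace: q0 -> q0 -> q0 -> q1 -> q2 -> q2 -> q0 -> q0 -> q0
Final state: q0
Accept states: {q1}

No, rejected (final state q0 is not an accept state)


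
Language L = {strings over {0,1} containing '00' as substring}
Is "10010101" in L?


'00' occurs at index 1

Yes, "10010101" is in L


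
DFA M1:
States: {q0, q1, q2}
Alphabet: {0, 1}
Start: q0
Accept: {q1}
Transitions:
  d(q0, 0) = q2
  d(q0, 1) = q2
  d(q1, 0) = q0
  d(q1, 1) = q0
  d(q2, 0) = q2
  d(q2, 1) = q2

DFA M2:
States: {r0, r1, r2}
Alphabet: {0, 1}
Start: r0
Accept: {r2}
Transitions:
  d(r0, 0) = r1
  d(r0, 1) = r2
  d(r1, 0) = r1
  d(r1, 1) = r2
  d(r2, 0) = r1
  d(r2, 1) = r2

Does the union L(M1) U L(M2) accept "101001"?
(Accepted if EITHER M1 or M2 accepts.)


M1: final=q2 accepted=False
M2: final=r2 accepted=True

Yes, union accepts


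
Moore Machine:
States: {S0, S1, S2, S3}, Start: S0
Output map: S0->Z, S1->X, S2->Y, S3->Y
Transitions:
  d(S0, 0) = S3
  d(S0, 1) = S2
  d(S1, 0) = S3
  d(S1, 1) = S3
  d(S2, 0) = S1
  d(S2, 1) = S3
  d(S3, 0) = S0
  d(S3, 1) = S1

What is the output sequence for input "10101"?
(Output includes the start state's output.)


Start: S0 (output Z)
  --1--> S2 (output Y)
  --0--> S1 (output X)
  --1--> S3 (output Y)
  --0--> S0 (output Z)
  --1--> S2 (output Y)

"ZYXYZY"


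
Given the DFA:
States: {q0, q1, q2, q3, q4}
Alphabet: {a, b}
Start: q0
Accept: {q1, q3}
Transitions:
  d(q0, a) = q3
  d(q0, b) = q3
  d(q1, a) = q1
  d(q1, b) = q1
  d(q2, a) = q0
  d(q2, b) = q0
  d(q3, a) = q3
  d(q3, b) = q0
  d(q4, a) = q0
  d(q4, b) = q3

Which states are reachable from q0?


BFS from q0:
  layer 0: {q0}
  layer 1: {q3}

{q0, q3}


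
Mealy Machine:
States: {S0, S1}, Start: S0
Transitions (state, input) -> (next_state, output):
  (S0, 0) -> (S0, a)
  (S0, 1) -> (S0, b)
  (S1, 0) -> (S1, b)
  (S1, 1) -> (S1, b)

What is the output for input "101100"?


Step-by-step:
  (S0, 1) -> (S0, b)
  (S0, 0) -> (S0, a)
  (S0, 1) -> (S0, b)
  (S0, 1) -> (S0, b)
  (S0, 0) -> (S0, a)
  (S0, 0) -> (S0, a)

"babbaa"


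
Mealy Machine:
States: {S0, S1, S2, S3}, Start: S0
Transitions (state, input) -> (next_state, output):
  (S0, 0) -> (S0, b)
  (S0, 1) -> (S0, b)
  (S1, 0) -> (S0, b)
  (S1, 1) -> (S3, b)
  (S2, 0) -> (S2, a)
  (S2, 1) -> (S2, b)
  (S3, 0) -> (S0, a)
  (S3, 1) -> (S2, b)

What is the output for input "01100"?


Step-by-step:
  (S0, 0) -> (S0, b)
  (S0, 1) -> (S0, b)
  (S0, 1) -> (S0, b)
  (S0, 0) -> (S0, b)
  (S0, 0) -> (S0, b)

"bbbbb"


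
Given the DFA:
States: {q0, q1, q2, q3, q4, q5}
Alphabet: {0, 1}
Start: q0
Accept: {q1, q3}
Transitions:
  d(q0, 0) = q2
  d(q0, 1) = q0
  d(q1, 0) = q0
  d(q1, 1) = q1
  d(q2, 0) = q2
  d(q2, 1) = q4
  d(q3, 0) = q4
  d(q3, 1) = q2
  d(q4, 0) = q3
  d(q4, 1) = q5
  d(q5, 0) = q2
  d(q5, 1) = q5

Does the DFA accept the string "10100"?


Trace: q0 -> q0 -> q2 -> q4 -> q3 -> q4
Final state: q4
Accept states: {q1, q3}

No, rejected (final state q4 is not an accept state)


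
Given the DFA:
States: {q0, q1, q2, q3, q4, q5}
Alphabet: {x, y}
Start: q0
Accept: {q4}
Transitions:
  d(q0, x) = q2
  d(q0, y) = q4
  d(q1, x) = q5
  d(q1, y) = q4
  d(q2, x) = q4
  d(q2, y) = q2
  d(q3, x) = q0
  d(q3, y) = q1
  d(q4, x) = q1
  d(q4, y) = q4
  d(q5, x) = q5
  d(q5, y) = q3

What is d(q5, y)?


Looking up transition d(q5, y)

q3


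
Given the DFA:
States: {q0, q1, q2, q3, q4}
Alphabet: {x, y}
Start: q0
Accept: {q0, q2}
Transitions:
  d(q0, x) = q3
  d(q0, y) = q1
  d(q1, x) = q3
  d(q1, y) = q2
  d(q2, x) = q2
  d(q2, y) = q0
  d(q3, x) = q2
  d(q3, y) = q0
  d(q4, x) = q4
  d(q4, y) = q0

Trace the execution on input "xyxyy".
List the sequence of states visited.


Input: xyxyy
d(q0, x) = q3
d(q3, y) = q0
d(q0, x) = q3
d(q3, y) = q0
d(q0, y) = q1


q0 -> q3 -> q0 -> q3 -> q0 -> q1


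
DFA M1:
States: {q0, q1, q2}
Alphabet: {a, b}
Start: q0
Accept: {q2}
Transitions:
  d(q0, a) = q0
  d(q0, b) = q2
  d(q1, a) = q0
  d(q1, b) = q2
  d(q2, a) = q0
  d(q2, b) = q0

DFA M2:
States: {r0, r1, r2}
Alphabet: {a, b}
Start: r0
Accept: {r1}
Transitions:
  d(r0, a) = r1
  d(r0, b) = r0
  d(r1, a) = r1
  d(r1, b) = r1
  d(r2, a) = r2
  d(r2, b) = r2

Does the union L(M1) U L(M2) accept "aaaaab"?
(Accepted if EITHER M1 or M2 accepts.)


M1: final=q2 accepted=True
M2: final=r1 accepted=True

Yes, union accepts


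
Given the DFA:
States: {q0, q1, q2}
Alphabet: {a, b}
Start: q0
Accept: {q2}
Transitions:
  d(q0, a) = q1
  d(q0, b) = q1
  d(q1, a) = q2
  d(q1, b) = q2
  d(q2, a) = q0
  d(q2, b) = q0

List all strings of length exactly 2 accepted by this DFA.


All strings of length 2: 4 total
Accepted: 4

"aa", "ab", "ba", "bb"


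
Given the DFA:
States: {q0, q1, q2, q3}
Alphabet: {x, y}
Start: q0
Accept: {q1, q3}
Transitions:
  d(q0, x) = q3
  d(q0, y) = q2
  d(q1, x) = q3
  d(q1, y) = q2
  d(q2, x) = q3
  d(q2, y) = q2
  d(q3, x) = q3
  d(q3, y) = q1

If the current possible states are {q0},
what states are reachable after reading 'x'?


Apply transition on 'x' from each current state:
  d(q0, x) = q3

{q3}


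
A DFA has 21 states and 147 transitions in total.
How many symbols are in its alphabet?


Each state has exactly one transition per symbol.
|alphabet| = transitions / states = 147 / 21 = 7

7


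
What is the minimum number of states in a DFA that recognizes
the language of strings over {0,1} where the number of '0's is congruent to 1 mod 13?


States track (count of '0') mod 13.
Need 13 states: one per remainder 0..12; accept = remainder 1.

13


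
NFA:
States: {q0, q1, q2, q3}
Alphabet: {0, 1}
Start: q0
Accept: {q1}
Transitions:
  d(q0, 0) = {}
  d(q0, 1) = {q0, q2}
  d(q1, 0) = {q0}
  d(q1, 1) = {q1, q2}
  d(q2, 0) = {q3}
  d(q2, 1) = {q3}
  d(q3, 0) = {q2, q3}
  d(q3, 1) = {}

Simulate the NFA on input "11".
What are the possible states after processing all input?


Start: {q0}
  --1--> {q0, q2}
  --1--> {q0, q2, q3}

{q0, q2, q3}


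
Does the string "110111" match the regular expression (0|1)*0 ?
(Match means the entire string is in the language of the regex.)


|string| = 6; first = '1'; last = '1'

No, "110111" does not match (0|1)*0


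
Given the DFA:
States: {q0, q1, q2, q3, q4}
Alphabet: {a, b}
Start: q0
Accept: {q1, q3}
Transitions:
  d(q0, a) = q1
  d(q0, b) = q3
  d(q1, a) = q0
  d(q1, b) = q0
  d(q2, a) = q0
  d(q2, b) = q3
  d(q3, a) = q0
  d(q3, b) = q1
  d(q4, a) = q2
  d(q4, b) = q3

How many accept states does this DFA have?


Accept states listed: {q1, q3}
Counting: q1(1) q3(2)

2


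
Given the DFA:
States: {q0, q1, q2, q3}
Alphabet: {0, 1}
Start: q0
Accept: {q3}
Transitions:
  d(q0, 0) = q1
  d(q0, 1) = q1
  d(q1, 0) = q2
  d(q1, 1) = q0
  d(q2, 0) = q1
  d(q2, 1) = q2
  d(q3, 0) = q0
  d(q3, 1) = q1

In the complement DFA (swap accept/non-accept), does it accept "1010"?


Trace: q0 -> q1 -> q2 -> q2 -> q1
Final: q1
Original accept: {q3}
Complement: q1 is not in original accept

Yes, complement accepts (original rejects)


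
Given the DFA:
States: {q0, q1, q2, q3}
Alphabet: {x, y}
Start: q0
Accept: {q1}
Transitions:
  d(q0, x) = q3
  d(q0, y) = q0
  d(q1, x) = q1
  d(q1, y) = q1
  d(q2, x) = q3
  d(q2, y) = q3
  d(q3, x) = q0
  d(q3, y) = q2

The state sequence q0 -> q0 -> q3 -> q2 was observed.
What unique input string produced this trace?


Trace back each transition to find the symbol:
  q0 --[y]--> q0
  q0 --[x]--> q3
  q3 --[y]--> q2

"yxy"


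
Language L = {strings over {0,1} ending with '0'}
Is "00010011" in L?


last symbol = '1'

No, "00010011" is not in L


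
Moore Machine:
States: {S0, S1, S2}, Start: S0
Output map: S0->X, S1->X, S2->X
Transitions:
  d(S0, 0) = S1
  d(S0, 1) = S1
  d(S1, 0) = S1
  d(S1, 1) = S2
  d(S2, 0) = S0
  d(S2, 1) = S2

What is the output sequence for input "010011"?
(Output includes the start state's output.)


Start: S0 (output X)
  --0--> S1 (output X)
  --1--> S2 (output X)
  --0--> S0 (output X)
  --0--> S1 (output X)
  --1--> S2 (output X)
  --1--> S2 (output X)

"XXXXXXX"


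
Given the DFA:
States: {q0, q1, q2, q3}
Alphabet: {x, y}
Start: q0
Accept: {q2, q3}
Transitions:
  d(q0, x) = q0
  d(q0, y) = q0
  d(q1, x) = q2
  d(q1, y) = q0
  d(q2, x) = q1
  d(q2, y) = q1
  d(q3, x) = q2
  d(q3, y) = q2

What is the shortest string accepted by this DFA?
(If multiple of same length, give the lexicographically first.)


BFS by string length (lex-first path to each state shown):
  len 0: q0<-""
  len 1: q0<-"x"
  len 2: q0<-"xx"
  len 3: q0<-"xxx"
  len 4: q0<-"xxxx"
  len 5: q0<-"xxxxx"
  len 6: q0<-"xxxxxx"
  len 7: q0<-"xxxxxxx"
  len 8: q0<-"xxxxxxxx"

No string accepted (empty language)


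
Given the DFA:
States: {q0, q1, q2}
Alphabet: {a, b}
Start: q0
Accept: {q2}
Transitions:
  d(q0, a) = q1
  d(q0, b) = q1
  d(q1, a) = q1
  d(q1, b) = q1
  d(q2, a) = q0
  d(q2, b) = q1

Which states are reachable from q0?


BFS from q0:
  layer 0: {q0}
  layer 1: {q1}

{q0, q1}


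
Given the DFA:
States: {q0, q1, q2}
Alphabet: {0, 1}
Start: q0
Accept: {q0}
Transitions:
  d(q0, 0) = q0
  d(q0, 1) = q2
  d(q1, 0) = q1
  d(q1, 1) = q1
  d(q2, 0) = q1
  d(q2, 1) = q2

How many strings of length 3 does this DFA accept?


Enumerating all length-3 strings:
  "000" -> q0 [accept]
  "001" -> q2 [reject]
  "010" -> q1 [reject]
  "011" -> q2 [reject]
  "100" -> q1 [reject]
  "101" -> q1 [reject]
  "110" -> q1 [reject]
  "111" -> q2 [reject]

1 out of 8


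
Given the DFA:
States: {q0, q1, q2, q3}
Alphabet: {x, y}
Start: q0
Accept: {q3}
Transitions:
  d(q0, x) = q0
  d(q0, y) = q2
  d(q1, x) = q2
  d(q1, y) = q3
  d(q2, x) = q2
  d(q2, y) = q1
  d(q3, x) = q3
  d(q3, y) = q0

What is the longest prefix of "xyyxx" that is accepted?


Run the DFA, marking each prefix where the state is accepting:
  "" -> q0 [reject]
  "x" -> q0 [reject]
  "xy" -> q2 [reject]
  "xyy" -> q1 [reject]
  "xyyx" -> q2 [reject]
  "xyyxx" -> q2 [reject]

No prefix is accepted


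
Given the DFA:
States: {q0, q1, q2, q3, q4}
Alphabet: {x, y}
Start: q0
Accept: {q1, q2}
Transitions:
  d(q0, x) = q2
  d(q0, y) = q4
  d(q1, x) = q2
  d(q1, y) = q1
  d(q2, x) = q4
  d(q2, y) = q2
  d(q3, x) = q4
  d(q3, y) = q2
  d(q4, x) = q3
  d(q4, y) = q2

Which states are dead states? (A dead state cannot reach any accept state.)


Forward reachability from each state:
  q0 -> reaches accept state q2 (live)
  q1 -> reaches accept state q1 (live)
  q2 -> reaches accept state q2 (live)
  q3 -> reaches accept state q2 (live)
  q4 -> reaches accept state q2 (live)

None (all states can reach an accept state)


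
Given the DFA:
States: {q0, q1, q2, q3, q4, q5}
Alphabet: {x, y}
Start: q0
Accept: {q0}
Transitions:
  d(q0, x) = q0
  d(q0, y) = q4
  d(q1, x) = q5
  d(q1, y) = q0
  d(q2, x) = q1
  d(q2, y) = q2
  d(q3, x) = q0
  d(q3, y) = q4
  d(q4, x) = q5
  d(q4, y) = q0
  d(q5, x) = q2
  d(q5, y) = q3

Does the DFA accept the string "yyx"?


Trace: q0 -> q4 -> q0 -> q0
Final state: q0
Accept states: {q0}

Yes, accepted (final state q0 is an accept state)


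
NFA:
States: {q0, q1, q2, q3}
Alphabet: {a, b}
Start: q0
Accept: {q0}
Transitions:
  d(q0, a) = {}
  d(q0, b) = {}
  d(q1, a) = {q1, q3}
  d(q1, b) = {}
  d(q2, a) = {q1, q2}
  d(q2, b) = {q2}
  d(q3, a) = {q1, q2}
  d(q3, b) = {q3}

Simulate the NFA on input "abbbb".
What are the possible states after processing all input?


Start: {q0}
  --a--> {}
  --b--> {}
  --b--> {}
  --b--> {}
  --b--> {}

{} (empty set, no valid transitions)


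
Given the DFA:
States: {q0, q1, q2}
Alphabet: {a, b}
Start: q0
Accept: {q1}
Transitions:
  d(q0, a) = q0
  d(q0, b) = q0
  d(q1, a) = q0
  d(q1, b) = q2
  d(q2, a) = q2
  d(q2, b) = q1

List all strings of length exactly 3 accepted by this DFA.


All strings of length 3: 8 total
Accepted: 0

None


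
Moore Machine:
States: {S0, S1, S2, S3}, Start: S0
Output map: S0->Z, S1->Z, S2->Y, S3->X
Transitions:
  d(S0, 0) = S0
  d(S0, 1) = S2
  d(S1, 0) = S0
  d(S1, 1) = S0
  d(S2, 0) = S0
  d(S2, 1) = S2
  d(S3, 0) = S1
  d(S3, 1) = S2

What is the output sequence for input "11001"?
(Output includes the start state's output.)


Start: S0 (output Z)
  --1--> S2 (output Y)
  --1--> S2 (output Y)
  --0--> S0 (output Z)
  --0--> S0 (output Z)
  --1--> S2 (output Y)

"ZYYZZY"


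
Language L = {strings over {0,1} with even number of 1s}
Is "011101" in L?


count('1') = 4; 4 mod 2 = 0

Yes, "011101" is in L


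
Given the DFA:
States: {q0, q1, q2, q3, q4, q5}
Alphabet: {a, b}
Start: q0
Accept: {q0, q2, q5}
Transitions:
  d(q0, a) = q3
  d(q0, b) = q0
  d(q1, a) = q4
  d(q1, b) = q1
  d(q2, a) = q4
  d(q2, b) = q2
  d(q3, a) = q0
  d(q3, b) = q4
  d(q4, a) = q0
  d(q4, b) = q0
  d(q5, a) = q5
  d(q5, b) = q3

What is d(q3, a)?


Looking up transition d(q3, a)

q0


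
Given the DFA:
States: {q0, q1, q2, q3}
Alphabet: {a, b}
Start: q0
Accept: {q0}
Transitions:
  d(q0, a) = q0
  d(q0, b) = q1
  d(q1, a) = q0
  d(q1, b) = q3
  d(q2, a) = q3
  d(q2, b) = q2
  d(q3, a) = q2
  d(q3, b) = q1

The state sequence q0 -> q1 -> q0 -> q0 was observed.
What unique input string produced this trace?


Trace back each transition to find the symbol:
  q0 --[b]--> q1
  q1 --[a]--> q0
  q0 --[a]--> q0

"baa"


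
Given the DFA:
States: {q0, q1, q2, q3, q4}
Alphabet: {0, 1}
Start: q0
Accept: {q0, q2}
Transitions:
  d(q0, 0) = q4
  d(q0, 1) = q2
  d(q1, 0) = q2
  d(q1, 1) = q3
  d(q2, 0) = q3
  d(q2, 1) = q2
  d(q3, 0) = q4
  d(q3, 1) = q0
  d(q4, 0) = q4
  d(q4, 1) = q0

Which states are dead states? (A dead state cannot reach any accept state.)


Forward reachability from each state:
  q0 -> reaches accept state q0 (live)
  q1 -> reaches accept state q0 (live)
  q2 -> reaches accept state q0 (live)
  q3 -> reaches accept state q0 (live)
  q4 -> reaches accept state q0 (live)

None (all states can reach an accept state)


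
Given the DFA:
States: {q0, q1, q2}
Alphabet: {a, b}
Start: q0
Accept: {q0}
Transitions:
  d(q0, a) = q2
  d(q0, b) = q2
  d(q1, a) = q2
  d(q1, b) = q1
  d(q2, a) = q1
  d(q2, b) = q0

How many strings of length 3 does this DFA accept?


Enumerating all length-3 strings:
  "aaa" -> q2 [reject]
  "aab" -> q1 [reject]
  "aba" -> q2 [reject]
  "abb" -> q2 [reject]
  "baa" -> q2 [reject]
  "bab" -> q1 [reject]
  "bba" -> q2 [reject]
  "bbb" -> q2 [reject]

0 out of 8


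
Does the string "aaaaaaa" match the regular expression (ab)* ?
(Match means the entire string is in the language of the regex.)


|string| = 7; first = 'a'; last = 'a'

No, "aaaaaaa" does not match (ab)*


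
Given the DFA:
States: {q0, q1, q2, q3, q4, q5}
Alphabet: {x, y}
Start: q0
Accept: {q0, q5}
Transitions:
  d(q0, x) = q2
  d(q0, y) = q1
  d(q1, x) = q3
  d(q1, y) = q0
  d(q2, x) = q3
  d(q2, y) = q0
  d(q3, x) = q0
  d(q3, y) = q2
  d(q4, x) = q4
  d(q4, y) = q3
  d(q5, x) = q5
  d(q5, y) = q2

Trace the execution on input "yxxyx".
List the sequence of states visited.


Input: yxxyx
d(q0, y) = q1
d(q1, x) = q3
d(q3, x) = q0
d(q0, y) = q1
d(q1, x) = q3


q0 -> q1 -> q3 -> q0 -> q1 -> q3


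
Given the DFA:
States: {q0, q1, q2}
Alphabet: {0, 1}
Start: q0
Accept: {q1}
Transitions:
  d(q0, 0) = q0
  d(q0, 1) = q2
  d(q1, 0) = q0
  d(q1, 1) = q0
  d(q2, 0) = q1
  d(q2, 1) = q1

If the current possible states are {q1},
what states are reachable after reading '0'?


Apply transition on '0' from each current state:
  d(q1, 0) = q0

{q0}


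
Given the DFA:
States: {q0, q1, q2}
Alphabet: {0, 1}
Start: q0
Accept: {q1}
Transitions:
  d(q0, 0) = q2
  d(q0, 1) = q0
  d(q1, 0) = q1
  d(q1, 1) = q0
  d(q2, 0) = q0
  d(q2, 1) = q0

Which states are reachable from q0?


BFS from q0:
  layer 0: {q0}
  layer 1: {q2}

{q0, q2}


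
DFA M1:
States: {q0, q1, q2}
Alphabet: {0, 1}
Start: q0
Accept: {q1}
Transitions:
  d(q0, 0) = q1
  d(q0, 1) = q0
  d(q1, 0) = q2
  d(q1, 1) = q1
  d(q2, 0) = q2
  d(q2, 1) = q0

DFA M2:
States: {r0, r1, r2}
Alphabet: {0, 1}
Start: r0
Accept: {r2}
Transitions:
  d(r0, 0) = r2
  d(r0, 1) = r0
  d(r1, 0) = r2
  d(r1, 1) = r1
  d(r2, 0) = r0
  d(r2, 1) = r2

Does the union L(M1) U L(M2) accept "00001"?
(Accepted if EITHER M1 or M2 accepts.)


M1: final=q0 accepted=False
M2: final=r0 accepted=False

No, union rejects (neither accepts)


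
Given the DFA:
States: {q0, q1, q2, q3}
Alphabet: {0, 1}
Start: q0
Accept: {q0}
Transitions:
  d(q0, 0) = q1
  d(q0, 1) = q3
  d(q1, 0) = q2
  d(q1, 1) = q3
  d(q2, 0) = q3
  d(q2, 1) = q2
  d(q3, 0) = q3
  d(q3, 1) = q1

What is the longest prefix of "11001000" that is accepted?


Run the DFA, marking each prefix where the state is accepting:
  "" -> q0 [accept]
  "1" -> q3 [reject]
  "11" -> q1 [reject]
  "110" -> q2 [reject]
  "1100" -> q3 [reject]
  "11001" -> q1 [reject]
  "110010" -> q2 [reject]
  "1100100" -> q3 [reject]
  "11001000" -> q3 [reject]

""


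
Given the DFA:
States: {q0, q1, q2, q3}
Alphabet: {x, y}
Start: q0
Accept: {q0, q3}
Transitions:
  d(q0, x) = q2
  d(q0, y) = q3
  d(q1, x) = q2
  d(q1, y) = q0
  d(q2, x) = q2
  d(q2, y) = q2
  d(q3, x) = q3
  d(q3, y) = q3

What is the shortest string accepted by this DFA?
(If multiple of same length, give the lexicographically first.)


BFS by string length (lex-first path to each state shown):
  len 0: q0<-""
Found accept state at length 0.

"" (empty string)


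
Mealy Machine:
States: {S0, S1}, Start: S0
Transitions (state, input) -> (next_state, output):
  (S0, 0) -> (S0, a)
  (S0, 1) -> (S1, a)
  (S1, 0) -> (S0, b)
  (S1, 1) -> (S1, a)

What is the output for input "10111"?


Step-by-step:
  (S0, 1) -> (S1, a)
  (S1, 0) -> (S0, b)
  (S0, 1) -> (S1, a)
  (S1, 1) -> (S1, a)
  (S1, 1) -> (S1, a)

"abaaa"


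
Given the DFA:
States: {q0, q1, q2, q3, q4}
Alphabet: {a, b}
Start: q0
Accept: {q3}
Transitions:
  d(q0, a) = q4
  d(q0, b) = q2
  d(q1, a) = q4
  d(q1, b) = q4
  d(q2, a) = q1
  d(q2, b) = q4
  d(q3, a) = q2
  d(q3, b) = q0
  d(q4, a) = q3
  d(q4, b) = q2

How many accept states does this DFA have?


Accept states listed: {q3}
Counting: q3(1)

1


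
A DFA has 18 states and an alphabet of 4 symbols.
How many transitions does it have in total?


Each state has exactly one transition per symbol.
18 * 4 = 72

72


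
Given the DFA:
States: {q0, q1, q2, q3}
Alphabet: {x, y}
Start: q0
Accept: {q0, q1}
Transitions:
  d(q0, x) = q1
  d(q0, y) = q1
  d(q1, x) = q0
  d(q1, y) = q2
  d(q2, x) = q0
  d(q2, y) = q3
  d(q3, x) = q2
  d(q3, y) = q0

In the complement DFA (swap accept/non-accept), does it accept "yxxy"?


Trace: q0 -> q1 -> q0 -> q1 -> q2
Final: q2
Original accept: {q0, q1}
Complement: q2 is not in original accept

Yes, complement accepts (original rejects)


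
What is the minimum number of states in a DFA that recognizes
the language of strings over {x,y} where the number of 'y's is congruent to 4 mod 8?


States track (count of 'y') mod 8.
Need 8 states: one per remainder 0..7; accept = remainder 4.

8


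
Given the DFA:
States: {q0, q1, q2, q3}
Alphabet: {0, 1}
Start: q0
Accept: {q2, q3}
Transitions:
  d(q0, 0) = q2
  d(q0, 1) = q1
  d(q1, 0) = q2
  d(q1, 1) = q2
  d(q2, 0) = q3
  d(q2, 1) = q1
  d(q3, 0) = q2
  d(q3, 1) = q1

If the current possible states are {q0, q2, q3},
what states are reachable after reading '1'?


Apply transition on '1' from each current state:
  d(q0, 1) = q1
  d(q2, 1) = q1
  d(q3, 1) = q1

{q1}


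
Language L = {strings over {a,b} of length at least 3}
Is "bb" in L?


length = 2

No, "bb" is not in L


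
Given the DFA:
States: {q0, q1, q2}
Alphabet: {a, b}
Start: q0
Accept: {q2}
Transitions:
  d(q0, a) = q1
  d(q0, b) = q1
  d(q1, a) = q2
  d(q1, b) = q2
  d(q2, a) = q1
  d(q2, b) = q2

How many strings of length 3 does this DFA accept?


Enumerating all length-3 strings:
  "aaa" -> q1 [reject]
  "aab" -> q2 [accept]
  "aba" -> q1 [reject]
  "abb" -> q2 [accept]
  "baa" -> q1 [reject]
  "bab" -> q2 [accept]
  "bba" -> q1 [reject]
  "bbb" -> q2 [accept]

4 out of 8


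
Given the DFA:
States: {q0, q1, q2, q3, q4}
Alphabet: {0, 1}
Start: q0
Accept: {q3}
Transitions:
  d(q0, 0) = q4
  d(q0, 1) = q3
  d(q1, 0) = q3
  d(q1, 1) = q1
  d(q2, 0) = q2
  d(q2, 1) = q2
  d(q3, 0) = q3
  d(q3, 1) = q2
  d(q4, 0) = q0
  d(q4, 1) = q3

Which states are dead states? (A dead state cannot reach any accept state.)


Forward reachability from each state:
  q0 -> reaches accept state q3 (live)
  q1 -> reaches accept state q3 (live)
  q2 -> reaches {q2}, no accept state (dead)
  q3 -> reaches accept state q3 (live)
  q4 -> reaches accept state q3 (live)

{q2}


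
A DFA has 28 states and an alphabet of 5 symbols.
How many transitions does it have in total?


Each state has exactly one transition per symbol.
28 * 5 = 140

140


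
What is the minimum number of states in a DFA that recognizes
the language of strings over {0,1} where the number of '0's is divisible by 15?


States track (count of '0') mod 15.
Need 15 states: one per remainder 0..14; accept = remainder 0.

15


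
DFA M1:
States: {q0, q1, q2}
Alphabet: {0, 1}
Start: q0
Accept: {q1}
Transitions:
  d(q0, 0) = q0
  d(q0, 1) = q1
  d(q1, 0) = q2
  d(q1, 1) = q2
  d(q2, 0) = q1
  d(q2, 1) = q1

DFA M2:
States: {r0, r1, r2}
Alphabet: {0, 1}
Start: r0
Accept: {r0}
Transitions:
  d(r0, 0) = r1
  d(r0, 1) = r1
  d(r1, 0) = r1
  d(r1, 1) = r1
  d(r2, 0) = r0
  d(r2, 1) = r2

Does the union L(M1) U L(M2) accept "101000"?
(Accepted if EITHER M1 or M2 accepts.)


M1: final=q2 accepted=False
M2: final=r1 accepted=False

No, union rejects (neither accepts)


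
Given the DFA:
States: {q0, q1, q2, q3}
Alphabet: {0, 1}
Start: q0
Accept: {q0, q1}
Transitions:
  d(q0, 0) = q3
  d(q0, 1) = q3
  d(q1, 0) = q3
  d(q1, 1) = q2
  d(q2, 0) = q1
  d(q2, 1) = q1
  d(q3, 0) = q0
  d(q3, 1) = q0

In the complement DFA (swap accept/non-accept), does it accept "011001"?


Trace: q0 -> q3 -> q0 -> q3 -> q0 -> q3 -> q0
Final: q0
Original accept: {q0, q1}
Complement: q0 is in original accept

No, complement rejects (original accepts)


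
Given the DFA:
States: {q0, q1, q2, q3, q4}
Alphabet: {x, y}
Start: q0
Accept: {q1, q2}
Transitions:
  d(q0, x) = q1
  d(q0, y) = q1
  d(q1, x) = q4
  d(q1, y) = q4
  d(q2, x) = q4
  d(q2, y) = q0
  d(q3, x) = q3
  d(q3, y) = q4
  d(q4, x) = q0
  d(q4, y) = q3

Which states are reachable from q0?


BFS from q0:
  layer 0: {q0}
  layer 1: {q1}
  layer 2: {q4}
  layer 3: {q3}

{q0, q1, q3, q4}


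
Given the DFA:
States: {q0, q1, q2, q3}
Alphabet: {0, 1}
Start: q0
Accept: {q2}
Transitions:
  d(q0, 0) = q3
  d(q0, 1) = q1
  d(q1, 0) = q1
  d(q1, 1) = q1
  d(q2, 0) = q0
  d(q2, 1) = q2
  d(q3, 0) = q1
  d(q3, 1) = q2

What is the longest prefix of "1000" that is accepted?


Run the DFA, marking each prefix where the state is accepting:
  "" -> q0 [reject]
  "1" -> q1 [reject]
  "10" -> q1 [reject]
  "100" -> q1 [reject]
  "1000" -> q1 [reject]

No prefix is accepted


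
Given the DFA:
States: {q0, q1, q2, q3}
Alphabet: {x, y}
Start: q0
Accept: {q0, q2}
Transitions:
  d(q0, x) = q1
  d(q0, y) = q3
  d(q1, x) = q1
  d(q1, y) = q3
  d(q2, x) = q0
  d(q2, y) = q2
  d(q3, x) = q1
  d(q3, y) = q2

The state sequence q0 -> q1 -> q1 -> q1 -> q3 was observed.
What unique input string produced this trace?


Trace back each transition to find the symbol:
  q0 --[x]--> q1
  q1 --[x]--> q1
  q1 --[x]--> q1
  q1 --[y]--> q3

"xxxy"


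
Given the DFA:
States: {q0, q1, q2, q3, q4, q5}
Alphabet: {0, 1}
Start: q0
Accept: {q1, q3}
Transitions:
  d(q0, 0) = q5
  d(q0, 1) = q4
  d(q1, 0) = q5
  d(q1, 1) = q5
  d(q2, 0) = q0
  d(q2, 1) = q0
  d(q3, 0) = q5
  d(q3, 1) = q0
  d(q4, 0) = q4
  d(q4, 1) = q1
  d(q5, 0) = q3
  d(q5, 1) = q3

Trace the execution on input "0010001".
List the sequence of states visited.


Input: 0010001
d(q0, 0) = q5
d(q5, 0) = q3
d(q3, 1) = q0
d(q0, 0) = q5
d(q5, 0) = q3
d(q3, 0) = q5
d(q5, 1) = q3


q0 -> q5 -> q3 -> q0 -> q5 -> q3 -> q5 -> q3


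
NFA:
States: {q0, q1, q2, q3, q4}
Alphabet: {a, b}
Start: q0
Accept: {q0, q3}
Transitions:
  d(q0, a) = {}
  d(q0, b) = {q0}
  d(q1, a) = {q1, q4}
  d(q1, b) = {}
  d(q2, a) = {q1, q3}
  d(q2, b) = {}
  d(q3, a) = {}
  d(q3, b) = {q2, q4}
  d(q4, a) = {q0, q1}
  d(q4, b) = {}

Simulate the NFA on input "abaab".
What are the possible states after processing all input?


Start: {q0}
  --a--> {}
  --b--> {}
  --a--> {}
  --a--> {}
  --b--> {}

{} (empty set, no valid transitions)


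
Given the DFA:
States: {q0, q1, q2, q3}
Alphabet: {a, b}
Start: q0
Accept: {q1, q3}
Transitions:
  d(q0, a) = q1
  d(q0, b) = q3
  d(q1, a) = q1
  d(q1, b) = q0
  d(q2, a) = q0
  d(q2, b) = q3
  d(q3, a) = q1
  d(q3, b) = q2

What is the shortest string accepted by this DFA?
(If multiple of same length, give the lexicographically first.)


BFS by string length (lex-first path to each state shown):
  len 0: q0<-""
  len 1: q1<-"a", q3<-"b"
Found accept state at length 1.

"a"
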